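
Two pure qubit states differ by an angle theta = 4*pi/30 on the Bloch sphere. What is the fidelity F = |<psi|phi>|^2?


For states separated by angle theta on Bloch sphere:
F = cos^2(theta/2)
theta = 4*pi/30 = 0.4189
theta/2 = 0.2094
cos(theta/2) = 0.9781
F = 0.9568

0.9568


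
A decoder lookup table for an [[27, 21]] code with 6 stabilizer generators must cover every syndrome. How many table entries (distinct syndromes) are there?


Each stabilizer generator gives a binary (+1 or -1) measurement outcome.
With 6 independent generators:
Total syndromes = 2^6
= 64

64


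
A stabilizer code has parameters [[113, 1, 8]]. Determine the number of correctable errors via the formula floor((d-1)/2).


Code parameters: [[113, 1, 8]], distance d = 8.
Number of correctable errors = floor((d-1)/2)
= floor((8 - 1)/2)
= floor(7/2)
= 3

3


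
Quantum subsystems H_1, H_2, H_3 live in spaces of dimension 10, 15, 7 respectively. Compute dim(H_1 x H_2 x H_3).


dim(H_1 x H_2 x H_3) = 10 * 15 * 7
= 150 * 7
= 1050

1050


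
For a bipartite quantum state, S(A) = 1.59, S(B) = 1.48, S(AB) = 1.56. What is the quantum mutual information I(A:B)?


I(A:B) = S(A) + S(B) - S(AB)
= 1.59 + 1.48 - 1.56
= 1.5100

1.5100


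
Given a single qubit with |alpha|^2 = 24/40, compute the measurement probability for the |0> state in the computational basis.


|alpha|^2 = 24/40 = 0.6000
|beta|^2 = 1 - 24/40 = 16/40 = 0.4000
P(|0>) = |alpha|^2 = 0.6000

0.6000


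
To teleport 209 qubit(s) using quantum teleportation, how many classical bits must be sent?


Quantum teleportation requires 2 classical bits per qubit teleported.
209 qubit(s) -> 2 * 209 = 418 classical bits

418


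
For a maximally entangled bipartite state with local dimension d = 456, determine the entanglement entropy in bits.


For a maximally entangled state in d x d:
S = log2(d) = log2(456)
= 8.8329

8.8329


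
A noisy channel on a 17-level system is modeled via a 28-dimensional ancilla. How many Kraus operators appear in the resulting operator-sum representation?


Tracing out the environment in an orthonormal basis {|i>_E} gives Kraus operators K_i = <i|_E U |0>_E.
Number of Kraus operators = dim(H_env) = d_env
= 28

28


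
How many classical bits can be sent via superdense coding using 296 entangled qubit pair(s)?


Superdense coding allows 2 classical bits per shared entangled pair.
296 pair(s) -> 2 * 296 = 592 classical bits

592


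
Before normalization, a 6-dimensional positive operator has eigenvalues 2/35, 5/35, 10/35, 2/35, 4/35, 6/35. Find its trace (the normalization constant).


tr(M) = sum of eigenvalues
= 2/35 + 5/35 + 10/35 + 2/35 + 4/35 + 6/35
= 29/35
= 0.8286

0.8286


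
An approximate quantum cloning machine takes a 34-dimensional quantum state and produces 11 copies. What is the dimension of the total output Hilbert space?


Output space = H^(tensor 11) where dim(H) = 34
dim = 34^11
= 1156 (after 2 factors)
= 39304 (after 3 factors)
= 1336336 (after 4 factors)
= 45435424 (after 5 factors)
= 1544804416 (after 6 factors)
= 52523350144 (after 7 factors)
= 1785793904896 (after 8 factors)
= 60716992766464 (after 9 factors)
= 2064377754059776 (after 10 factors)
= 70188843638032384 (after 11 factors)
= 70188843638032384

70188843638032384


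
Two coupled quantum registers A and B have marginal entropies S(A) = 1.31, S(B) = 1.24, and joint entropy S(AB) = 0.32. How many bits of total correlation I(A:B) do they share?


I(A:B) = S(A) + S(B) - S(AB)
= 1.31 + 1.24 - 0.32
= 2.2300

2.2300


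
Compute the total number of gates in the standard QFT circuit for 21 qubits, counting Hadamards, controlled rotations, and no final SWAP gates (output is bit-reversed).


Hadamard gates: 21
Controlled rotations: n*(n-1)/2 = 21*20/2 = 210
SWAP gates: 0 (omitted)
Total = 21 + 210
= 231

231


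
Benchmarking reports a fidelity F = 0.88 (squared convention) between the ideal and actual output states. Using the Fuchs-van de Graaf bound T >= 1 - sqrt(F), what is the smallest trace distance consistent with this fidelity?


Fuchs-van de Graaf (squared-fidelity convention): 1 - sqrt(F) <= T <= sqrt(1 - F).
Lower bound: T >= 1 - sqrt(F)
sqrt(F) = sqrt(0.88) = 0.9381
T >= 1 - 0.9381
T >= 0.0619

0.0619


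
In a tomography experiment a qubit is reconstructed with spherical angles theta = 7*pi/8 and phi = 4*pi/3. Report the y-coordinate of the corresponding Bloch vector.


theta = 2.7489, phi = 4.1888
r_y = sin(theta)*sin(phi) = 0.3827 * -0.8660
r_y = -0.3314

-0.3314


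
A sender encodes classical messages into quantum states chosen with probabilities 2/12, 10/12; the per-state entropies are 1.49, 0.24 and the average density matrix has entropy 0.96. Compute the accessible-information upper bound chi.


chi = S(rho) - sum_i p_i * S(rho_i)
Weighted entropy = 2/12 * 1.49 + 10/12 * 0.24
= 0.4483
chi = 0.96 - 0.4483
= 0.5117

0.5117


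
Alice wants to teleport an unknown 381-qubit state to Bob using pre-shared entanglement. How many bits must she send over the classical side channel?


Quantum teleportation requires 2 classical bits per qubit teleported.
381 qubit(s) -> 2 * 381 = 762 classical bits

762


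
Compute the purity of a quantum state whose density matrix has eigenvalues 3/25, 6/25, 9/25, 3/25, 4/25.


tr(rho^2) = sum of eigenvalues squared
= (3/25)^2 + (6/25)^2 + (9/25)^2 + (3/25)^2 + (4/25)^2
= (9 + 36 + 81 + 9 + 16) / 625
= 151/625
= 0.2416

0.2416


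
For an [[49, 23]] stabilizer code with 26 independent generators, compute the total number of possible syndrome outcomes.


Each stabilizer generator gives a binary (+1 or -1) measurement outcome.
With 26 independent generators:
Total syndromes = 2^26
= 67108864

67108864


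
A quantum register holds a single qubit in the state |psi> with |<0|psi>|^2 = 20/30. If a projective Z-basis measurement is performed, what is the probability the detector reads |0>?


|alpha|^2 = 20/30 = 0.6667
|beta|^2 = 1 - 20/30 = 10/30 = 0.3333
P(|0>) = |alpha|^2 = 0.6667

0.6667


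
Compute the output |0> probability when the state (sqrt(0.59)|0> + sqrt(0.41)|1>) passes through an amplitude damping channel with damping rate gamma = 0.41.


For amplitude damping with parameter gamma on state sqrt(a)|0> + sqrt(b)|1>:
alpha^2 = 0.59, beta^2 = 0.41
P(|0>) = alpha^2 + gamma * beta^2
= 0.59 + 0.41 * 0.41
= 0.59 + 0.1681
= 0.7581

0.7581


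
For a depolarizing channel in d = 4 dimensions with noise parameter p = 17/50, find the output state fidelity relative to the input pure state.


F = (1-p) + p/d
= (1 - 0.3400) + 0.3400/4
= 0.6600 + 0.0850
= 0.7450

0.7450


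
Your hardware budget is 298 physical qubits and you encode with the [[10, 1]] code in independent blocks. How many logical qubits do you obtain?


Each code block uses 10 physical qubits for 1 logical qubit(s).
Number of complete blocks = floor(298 / 10) = 29
Logical qubits = 29 * 1
= 29

29


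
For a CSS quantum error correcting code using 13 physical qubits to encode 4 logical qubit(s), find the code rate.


Code rate R = k/n
= 4/13
= 0.3077

0.3077


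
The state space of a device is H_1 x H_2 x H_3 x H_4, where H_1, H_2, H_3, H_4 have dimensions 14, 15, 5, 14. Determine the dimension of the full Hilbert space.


dim(H_1 x H_2 x H_3 x H_4) = 14 * 15 * 5 * 14
= 210 * 5 * 14
= 1050 * 14
= 14700

14700


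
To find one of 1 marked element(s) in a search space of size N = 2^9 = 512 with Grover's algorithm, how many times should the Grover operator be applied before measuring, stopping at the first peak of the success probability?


After j Grover iterations the success probability is P(j) = sin^2((2j+1)*theta), where sin(theta) = sqrt(k/N).
N = 2^9 = 512, k = 1
sin(theta) = sqrt(k/N) = 0.04419417382
theta = arcsin(sqrt(k/N)) = 0.04420857261 rad
P(j) reaches its first maximum when (2j+1)*theta is as close as possible to pi/2, i.e. j = round(pi/(4*theta) - 1/2).
pi/(4*theta) - 1/2 = 17.2657
(For comparison, the common estimate pi/4 * sqrt(N/k) = 17.7715; the exact maximiser is used here.)
Optimal iterations = 17

17


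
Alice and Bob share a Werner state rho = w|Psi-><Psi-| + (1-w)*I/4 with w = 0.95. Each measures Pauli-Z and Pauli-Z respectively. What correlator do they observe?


|Psi-> = (|01> - |10>)/sqrt(2)
For the pure Bell state, <Z_A Z_B> = -1 (Bell-state Pauli correlator).
The maximally-mixed part I/4 has tr(I/4 * P tensor P) = 0 for any traceless Pauli P.
So <Z_A Z_B>_rho = w * (-1) + (1 - w) * 0
= 0.95 * (-1)
= -0.9500

-0.9500


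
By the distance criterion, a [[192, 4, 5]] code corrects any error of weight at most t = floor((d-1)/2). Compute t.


Code parameters: [[192, 4, 5]], distance d = 5.
Number of correctable errors = floor((d-1)/2)
= floor((5 - 1)/2)
= floor(4/2)
= 2

2


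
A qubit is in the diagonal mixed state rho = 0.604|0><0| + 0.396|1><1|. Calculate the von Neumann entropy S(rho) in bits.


S = -p*log2(p) - (1-p)*log2(1-p)
p = 0.6040, 1-p = 0.3960
= -0.6040 * log2(0.6040) - 0.3960 * log2(0.3960)
= -(-0.4393) - (-0.5292)
= 0.9686

0.9686


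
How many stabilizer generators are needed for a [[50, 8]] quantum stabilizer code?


For an [[n,k]] stabilizer code:
Number of stabilizer generators = n - k
= 50 - 8
= 42

42


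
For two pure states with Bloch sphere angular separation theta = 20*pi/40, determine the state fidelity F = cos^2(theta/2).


For states separated by angle theta on Bloch sphere:
F = cos^2(theta/2)
theta = 20*pi/40 = 1.5708
theta/2 = 0.7854
cos(theta/2) = 0.7071
F = 0.5000

0.5000


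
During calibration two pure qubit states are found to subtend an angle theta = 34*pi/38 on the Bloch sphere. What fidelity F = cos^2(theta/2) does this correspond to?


For states separated by angle theta on Bloch sphere:
F = cos^2(theta/2)
theta = 34*pi/38 = 2.8109
theta/2 = 1.4054
cos(theta/2) = 0.1646
F = 0.0271

0.0271


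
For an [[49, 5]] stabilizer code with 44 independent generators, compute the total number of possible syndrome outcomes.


Each stabilizer generator gives a binary (+1 or -1) measurement outcome.
With 44 independent generators:
Total syndromes = 2^44
= 17592186044416

17592186044416


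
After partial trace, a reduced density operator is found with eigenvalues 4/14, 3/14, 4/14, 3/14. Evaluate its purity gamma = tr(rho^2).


tr(rho^2) = sum of eigenvalues squared
= (4/14)^2 + (3/14)^2 + (4/14)^2 + (3/14)^2
= (16 + 9 + 16 + 9) / 196
= 50/196
= 0.2551

0.2551


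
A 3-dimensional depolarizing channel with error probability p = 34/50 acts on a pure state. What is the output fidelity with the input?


F = (1-p) + p/d
= (1 - 0.6800) + 0.6800/3
= 0.3200 + 0.2267
= 0.5467

0.5467


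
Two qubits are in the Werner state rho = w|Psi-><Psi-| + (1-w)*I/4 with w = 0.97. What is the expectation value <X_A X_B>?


|Psi-> = (|01> - |10>)/sqrt(2)
For the pure Bell state, <X_A X_B> = -1 (Bell-state Pauli correlator).
The maximally-mixed part I/4 has tr(I/4 * P tensor P) = 0 for any traceless Pauli P.
So <X_A X_B>_rho = w * (-1) + (1 - w) * 0
= 0.97 * (-1)
= -0.9700

-0.9700


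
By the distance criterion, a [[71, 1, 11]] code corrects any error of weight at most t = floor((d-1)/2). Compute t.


Code parameters: [[71, 1, 11]], distance d = 11.
Number of correctable errors = floor((d-1)/2)
= floor((11 - 1)/2)
= floor(10/2)
= 5

5


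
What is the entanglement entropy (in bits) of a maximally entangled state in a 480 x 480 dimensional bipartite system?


For a maximally entangled state in d x d:
S = log2(d) = log2(480)
= 8.9069

8.9069


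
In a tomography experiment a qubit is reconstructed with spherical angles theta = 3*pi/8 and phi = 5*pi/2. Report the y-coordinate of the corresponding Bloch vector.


theta = 1.1781, phi = 7.8540
r_y = sin(theta)*sin(phi) = 0.9239 * 1.0000
r_y = 0.9239

0.9239


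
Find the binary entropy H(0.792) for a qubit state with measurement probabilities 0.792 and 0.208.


S = -p*log2(p) - (1-p)*log2(1-p)
p = 0.7920, 1-p = 0.2080
= -0.7920 * log2(0.7920) - 0.2080 * log2(0.2080)
= -(-0.2665) - (-0.4712)
= 0.7376

0.7376


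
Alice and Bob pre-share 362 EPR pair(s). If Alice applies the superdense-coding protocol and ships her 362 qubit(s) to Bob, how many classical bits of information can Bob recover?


Superdense coding allows 2 classical bits per shared entangled pair.
362 pair(s) -> 2 * 362 = 724 classical bits

724


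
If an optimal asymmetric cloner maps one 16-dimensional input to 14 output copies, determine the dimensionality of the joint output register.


Output space = H^(tensor 14) where dim(H) = 16
dim = 16^14
= 256 (after 2 factors)
= 4096 (after 3 factors)
= 65536 (after 4 factors)
= 1048576 (after 5 factors)
= 16777216 (after 6 factors)
= 268435456 (after 7 factors)
= 4294967296 (after 8 factors)
= 68719476736 (after 9 factors)
= 1099511627776 (after 10 factors)
= 17592186044416 (after 11 factors)
= 281474976710656 (after 12 factors)
= 4503599627370496 (after 13 factors)
= 72057594037927936 (after 14 factors)
= 72057594037927936

72057594037927936


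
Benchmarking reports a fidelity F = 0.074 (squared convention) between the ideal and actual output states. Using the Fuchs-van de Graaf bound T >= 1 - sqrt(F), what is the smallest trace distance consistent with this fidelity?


Fuchs-van de Graaf (squared-fidelity convention): 1 - sqrt(F) <= T <= sqrt(1 - F).
Lower bound: T >= 1 - sqrt(F)
sqrt(F) = sqrt(0.074) = 0.2720
T >= 1 - 0.2720
T >= 0.7280

0.7280


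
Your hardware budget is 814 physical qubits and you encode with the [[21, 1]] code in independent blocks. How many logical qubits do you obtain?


Each code block uses 21 physical qubits for 1 logical qubit(s).
Number of complete blocks = floor(814 / 21) = 38
Logical qubits = 38 * 1
= 38

38


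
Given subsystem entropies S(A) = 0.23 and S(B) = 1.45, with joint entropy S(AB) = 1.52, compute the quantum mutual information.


I(A:B) = S(A) + S(B) - S(AB)
= 0.23 + 1.45 - 1.52
= 0.1600

0.1600


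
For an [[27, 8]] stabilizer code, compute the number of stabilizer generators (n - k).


For an [[n,k]] stabilizer code:
Number of stabilizer generators = n - k
= 27 - 8
= 19

19


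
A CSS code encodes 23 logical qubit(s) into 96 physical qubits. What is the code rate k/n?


Code rate R = k/n
= 23/96
= 0.2396

0.2396


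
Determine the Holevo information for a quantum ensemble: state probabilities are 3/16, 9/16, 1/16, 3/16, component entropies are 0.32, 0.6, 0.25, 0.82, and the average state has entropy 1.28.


chi = S(rho) - sum_i p_i * S(rho_i)
Weighted entropy = 3/16 * 0.32 + 9/16 * 0.6 + 1/16 * 0.25 + 3/16 * 0.82
= 0.5669
chi = 1.28 - 0.5669
= 0.7131

0.7131


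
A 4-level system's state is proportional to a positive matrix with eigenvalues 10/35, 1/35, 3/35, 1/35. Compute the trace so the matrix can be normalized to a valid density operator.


tr(M) = sum of eigenvalues
= 10/35 + 1/35 + 3/35 + 1/35
= 15/35
= 0.4286

0.4286


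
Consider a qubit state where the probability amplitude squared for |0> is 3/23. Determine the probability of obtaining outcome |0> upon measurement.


|alpha|^2 = 3/23 = 0.1304
|beta|^2 = 1 - 3/23 = 20/23 = 0.8696
P(|0>) = |alpha|^2 = 0.1304

0.1304


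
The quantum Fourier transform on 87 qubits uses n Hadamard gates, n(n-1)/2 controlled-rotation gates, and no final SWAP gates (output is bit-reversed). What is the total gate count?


Hadamard gates: 87
Controlled rotations: n*(n-1)/2 = 87*86/2 = 3741
SWAP gates: 0 (omitted)
Total = 87 + 3741
= 3828

3828


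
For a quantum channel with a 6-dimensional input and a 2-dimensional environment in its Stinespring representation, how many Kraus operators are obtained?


Tracing out the environment in an orthonormal basis {|i>_E} gives Kraus operators K_i = <i|_E U |0>_E.
Number of Kraus operators = dim(H_env) = d_env
= 2

2


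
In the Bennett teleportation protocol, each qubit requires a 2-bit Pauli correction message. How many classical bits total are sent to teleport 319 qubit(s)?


Quantum teleportation requires 2 classical bits per qubit teleported.
319 qubit(s) -> 2 * 319 = 638 classical bits

638


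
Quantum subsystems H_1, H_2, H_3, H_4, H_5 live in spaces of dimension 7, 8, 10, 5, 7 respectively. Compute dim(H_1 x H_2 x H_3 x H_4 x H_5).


dim(H_1 x H_2 x H_3 x H_4 x H_5) = 7 * 8 * 10 * 5 * 7
= 56 * 10 * 5 * 7
= 560 * 5 * 7
= 2800 * 7
= 19600

19600


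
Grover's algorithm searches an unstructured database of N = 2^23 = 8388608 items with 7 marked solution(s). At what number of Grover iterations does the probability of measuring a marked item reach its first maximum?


After j Grover iterations the success probability is P(j) = sin^2((2j+1)*theta), where sin(theta) = sqrt(k/N).
N = 2^23 = 8388608, k = 7
sin(theta) = sqrt(k/N) = 0.0009134905729
theta = arcsin(sqrt(k/N)) = 0.0009134907 rad
P(j) reaches its first maximum when (2j+1)*theta is as close as possible to pi/2, i.e. j = round(pi/(4*theta) - 1/2).
pi/(4*theta) - 1/2 = 859.2769
(For comparison, the common estimate pi/4 * sqrt(N/k) = 859.7770; the exact maximiser is used here.)
Optimal iterations = 859

859


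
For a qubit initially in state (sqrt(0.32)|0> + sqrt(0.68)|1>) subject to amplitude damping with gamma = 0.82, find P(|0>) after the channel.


For amplitude damping with parameter gamma on state sqrt(a)|0> + sqrt(b)|1>:
alpha^2 = 0.32, beta^2 = 0.68
P(|0>) = alpha^2 + gamma * beta^2
= 0.32 + 0.82 * 0.68
= 0.32 + 0.5576
= 0.8776

0.8776


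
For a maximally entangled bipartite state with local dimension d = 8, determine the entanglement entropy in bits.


For a maximally entangled state in d x d:
S = log2(d) = log2(8)
= 3.0000

3.0000


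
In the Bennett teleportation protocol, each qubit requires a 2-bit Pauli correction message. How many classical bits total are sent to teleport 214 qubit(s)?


Quantum teleportation requires 2 classical bits per qubit teleported.
214 qubit(s) -> 2 * 214 = 428 classical bits

428


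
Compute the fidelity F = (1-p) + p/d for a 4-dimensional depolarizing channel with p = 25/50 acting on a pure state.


F = (1-p) + p/d
= (1 - 0.5000) + 0.5000/4
= 0.5000 + 0.1250
= 0.6250

0.6250


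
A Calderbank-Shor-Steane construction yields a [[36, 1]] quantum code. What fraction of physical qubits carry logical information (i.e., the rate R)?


Code rate R = k/n
= 1/36
= 0.0278

0.0278


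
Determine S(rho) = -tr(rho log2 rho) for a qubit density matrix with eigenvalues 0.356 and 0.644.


S = -p*log2(p) - (1-p)*log2(1-p)
p = 0.3560, 1-p = 0.6440
= -0.3560 * log2(0.3560) - 0.6440 * log2(0.6440)
= -(-0.5305) - (-0.4089)
= 0.9393

0.9393


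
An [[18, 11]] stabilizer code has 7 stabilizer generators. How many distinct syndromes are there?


Each stabilizer generator gives a binary (+1 or -1) measurement outcome.
With 7 independent generators:
Total syndromes = 2^7
= 128

128


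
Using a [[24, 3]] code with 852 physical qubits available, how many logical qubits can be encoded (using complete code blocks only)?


Each code block uses 24 physical qubits for 3 logical qubit(s).
Number of complete blocks = floor(852 / 24) = 35
Logical qubits = 35 * 3
= 105

105


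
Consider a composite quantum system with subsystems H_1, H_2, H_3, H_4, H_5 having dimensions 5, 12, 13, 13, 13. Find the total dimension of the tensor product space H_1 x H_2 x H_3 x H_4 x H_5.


dim(H_1 x H_2 x H_3 x H_4 x H_5) = 5 * 12 * 13 * 13 * 13
= 60 * 13 * 13 * 13
= 780 * 13 * 13
= 10140 * 13
= 131820

131820


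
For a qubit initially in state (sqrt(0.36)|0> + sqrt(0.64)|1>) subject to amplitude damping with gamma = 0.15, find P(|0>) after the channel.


For amplitude damping with parameter gamma on state sqrt(a)|0> + sqrt(b)|1>:
alpha^2 = 0.36, beta^2 = 0.64
P(|0>) = alpha^2 + gamma * beta^2
= 0.36 + 0.15 * 0.64
= 0.36 + 0.0960
= 0.4560

0.4560


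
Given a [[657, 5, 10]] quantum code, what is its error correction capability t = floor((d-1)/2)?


Code parameters: [[657, 5, 10]], distance d = 10.
Number of correctable errors = floor((d-1)/2)
= floor((10 - 1)/2)
= floor(9/2)
= 4

4


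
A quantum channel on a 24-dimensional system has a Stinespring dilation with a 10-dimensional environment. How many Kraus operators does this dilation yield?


Tracing out the environment in an orthonormal basis {|i>_E} gives Kraus operators K_i = <i|_E U |0>_E.
Number of Kraus operators = dim(H_env) = d_env
= 10

10


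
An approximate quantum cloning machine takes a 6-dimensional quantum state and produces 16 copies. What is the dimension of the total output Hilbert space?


Output space = H^(tensor 16) where dim(H) = 6
dim = 6^16
= 36 (after 2 factors)
= 216 (after 3 factors)
= 1296 (after 4 factors)
= 7776 (after 5 factors)
= 46656 (after 6 factors)
= 279936 (after 7 factors)
= 1679616 (after 8 factors)
= 10077696 (after 9 factors)
= 60466176 (after 10 factors)
= 362797056 (after 11 factors)
= 2176782336 (after 12 factors)
= 13060694016 (after 13 factors)
= 78364164096 (after 14 factors)
= 470184984576 (after 15 factors)
= 2821109907456 (after 16 factors)
= 2821109907456

2821109907456


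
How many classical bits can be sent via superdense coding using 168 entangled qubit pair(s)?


Superdense coding allows 2 classical bits per shared entangled pair.
168 pair(s) -> 2 * 168 = 336 classical bits

336


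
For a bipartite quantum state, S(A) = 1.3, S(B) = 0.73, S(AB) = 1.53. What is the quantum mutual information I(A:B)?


I(A:B) = S(A) + S(B) - S(AB)
= 1.3 + 0.73 - 1.53
= 0.5000

0.5000


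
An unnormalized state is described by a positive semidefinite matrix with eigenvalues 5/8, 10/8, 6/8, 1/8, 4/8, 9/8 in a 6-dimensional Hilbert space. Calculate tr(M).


tr(M) = sum of eigenvalues
= 5/8 + 10/8 + 6/8 + 1/8 + 4/8 + 9/8
= 35/8
= 4.3750

4.3750


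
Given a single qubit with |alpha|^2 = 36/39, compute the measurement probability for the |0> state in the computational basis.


|alpha|^2 = 36/39 = 0.9231
|beta|^2 = 1 - 36/39 = 3/39 = 0.0769
P(|0>) = |alpha|^2 = 0.9231

0.9231


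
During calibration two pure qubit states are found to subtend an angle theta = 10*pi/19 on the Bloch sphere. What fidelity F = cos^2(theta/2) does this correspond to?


For states separated by angle theta on Bloch sphere:
F = cos^2(theta/2)
theta = 10*pi/19 = 1.6535
theta/2 = 0.8267
cos(theta/2) = 0.6773
F = 0.4587

0.4587


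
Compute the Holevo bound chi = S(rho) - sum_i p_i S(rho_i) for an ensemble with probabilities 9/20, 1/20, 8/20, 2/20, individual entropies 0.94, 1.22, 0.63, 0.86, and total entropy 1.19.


chi = S(rho) - sum_i p_i * S(rho_i)
Weighted entropy = 9/20 * 0.94 + 1/20 * 1.22 + 8/20 * 0.63 + 2/20 * 0.86
= 0.8220
chi = 1.19 - 0.8220
= 0.3680

0.3680


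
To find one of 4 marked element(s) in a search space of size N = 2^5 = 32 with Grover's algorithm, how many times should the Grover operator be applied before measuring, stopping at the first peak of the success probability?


After j Grover iterations the success probability is P(j) = sin^2((2j+1)*theta), where sin(theta) = sqrt(k/N).
N = 2^5 = 32, k = 4
sin(theta) = sqrt(k/N) = 0.3535533906
theta = arcsin(sqrt(k/N)) = 0.3613671239 rad
P(j) reaches its first maximum when (2j+1)*theta is as close as possible to pi/2, i.e. j = round(pi/(4*theta) - 1/2).
pi/(4*theta) - 1/2 = 1.6734
(For comparison, the common estimate pi/4 * sqrt(N/k) = 2.2214; the exact maximiser is used here.)
Optimal iterations = 2

2


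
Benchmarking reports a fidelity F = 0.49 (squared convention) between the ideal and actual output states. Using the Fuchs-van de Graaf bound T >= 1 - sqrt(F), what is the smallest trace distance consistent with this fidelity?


Fuchs-van de Graaf (squared-fidelity convention): 1 - sqrt(F) <= T <= sqrt(1 - F).
Lower bound: T >= 1 - sqrt(F)
sqrt(F) = sqrt(0.49) = 0.7000
T >= 1 - 0.7000
T >= 0.3000

0.3000


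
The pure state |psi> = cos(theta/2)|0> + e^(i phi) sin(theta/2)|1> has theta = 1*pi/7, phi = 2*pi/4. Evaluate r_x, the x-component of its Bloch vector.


theta = 0.4488, phi = 1.5708
r_x = sin(theta)*cos(phi) = 0.4339 * 0.0000
r_x = 0.0000

0.0000


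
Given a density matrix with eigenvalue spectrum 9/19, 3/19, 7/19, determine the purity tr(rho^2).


tr(rho^2) = sum of eigenvalues squared
= (9/19)^2 + (3/19)^2 + (7/19)^2
= (81 + 9 + 49) / 361
= 139/361
= 0.3850

0.3850


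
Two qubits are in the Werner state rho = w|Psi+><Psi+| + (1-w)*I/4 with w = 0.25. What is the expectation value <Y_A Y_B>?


|Psi+> = (|01> + |10>)/sqrt(2)
For the pure Bell state, <Y_A Y_B> = +1 (Bell-state Pauli correlator).
The maximally-mixed part I/4 has tr(I/4 * P tensor P) = 0 for any traceless Pauli P.
So <Y_A Y_B>_rho = w * (+1) + (1 - w) * 0
= 0.25 * (+1)
= 0.2500

0.2500


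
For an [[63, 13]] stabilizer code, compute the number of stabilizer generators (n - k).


For an [[n,k]] stabilizer code:
Number of stabilizer generators = n - k
= 63 - 13
= 50

50


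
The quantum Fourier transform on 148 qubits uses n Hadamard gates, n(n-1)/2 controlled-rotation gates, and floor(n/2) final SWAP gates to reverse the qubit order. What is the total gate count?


Hadamard gates: 148
Controlled rotations: n*(n-1)/2 = 148*147/2 = 10878
SWAP gates: floor(n/2) = floor(148/2) = 74
Total = 148 + 10878 + 74
= 11100

11100


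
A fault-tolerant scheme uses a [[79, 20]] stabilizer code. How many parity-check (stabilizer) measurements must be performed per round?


For an [[n,k]] stabilizer code:
Number of stabilizer generators = n - k
= 79 - 20
= 59

59


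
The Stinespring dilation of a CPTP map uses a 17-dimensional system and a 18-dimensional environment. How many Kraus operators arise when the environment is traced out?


Tracing out the environment in an orthonormal basis {|i>_E} gives Kraus operators K_i = <i|_E U |0>_E.
Number of Kraus operators = dim(H_env) = d_env
= 18

18


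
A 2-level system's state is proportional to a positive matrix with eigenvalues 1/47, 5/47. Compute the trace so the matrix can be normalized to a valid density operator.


tr(M) = sum of eigenvalues
= 1/47 + 5/47
= 6/47
= 0.1277

0.1277


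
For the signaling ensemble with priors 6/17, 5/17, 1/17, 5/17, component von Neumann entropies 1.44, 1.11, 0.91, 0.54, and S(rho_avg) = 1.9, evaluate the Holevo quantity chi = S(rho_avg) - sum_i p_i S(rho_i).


chi = S(rho) - sum_i p_i * S(rho_i)
Weighted entropy = 6/17 * 1.44 + 5/17 * 1.11 + 1/17 * 0.91 + 5/17 * 0.54
= 1.0471
chi = 1.9 - 1.0471
= 0.8529

0.8529


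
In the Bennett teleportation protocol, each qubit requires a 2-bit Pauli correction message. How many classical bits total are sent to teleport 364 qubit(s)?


Quantum teleportation requires 2 classical bits per qubit teleported.
364 qubit(s) -> 2 * 364 = 728 classical bits

728


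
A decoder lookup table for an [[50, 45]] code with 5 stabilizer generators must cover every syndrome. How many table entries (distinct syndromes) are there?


Each stabilizer generator gives a binary (+1 or -1) measurement outcome.
With 5 independent generators:
Total syndromes = 2^5
= 32

32


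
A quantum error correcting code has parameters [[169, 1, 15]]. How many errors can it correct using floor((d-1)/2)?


Code parameters: [[169, 1, 15]], distance d = 15.
Number of correctable errors = floor((d-1)/2)
= floor((15 - 1)/2)
= floor(14/2)
= 7

7


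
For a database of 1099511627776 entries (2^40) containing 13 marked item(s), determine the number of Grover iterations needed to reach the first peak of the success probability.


After j Grover iterations the success probability is P(j) = sin^2((2j+1)*theta), where sin(theta) = sqrt(k/N).
N = 2^40 = 1099511627776, k = 13
sin(theta) = sqrt(k/N) = 3.438521648e-06
theta = arcsin(sqrt(k/N)) = 3.438521648e-06 rad
P(j) reaches its first maximum when (2j+1)*theta is as close as possible to pi/2, i.e. j = round(pi/(4*theta) - 1/2).
pi/(4*theta) - 1/2 = 228411.0803
(For comparison, the common estimate pi/4 * sqrt(N/k) = 228411.5803; the exact maximiser is used here.)
Optimal iterations = 228411

228411


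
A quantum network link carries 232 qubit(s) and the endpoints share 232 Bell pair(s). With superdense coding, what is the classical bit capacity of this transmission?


Superdense coding allows 2 classical bits per shared entangled pair.
232 pair(s) -> 2 * 232 = 464 classical bits

464


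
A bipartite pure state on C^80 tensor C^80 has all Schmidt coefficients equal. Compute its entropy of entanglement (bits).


For a maximally entangled state in d x d:
S = log2(d) = log2(80)
= 6.3219

6.3219


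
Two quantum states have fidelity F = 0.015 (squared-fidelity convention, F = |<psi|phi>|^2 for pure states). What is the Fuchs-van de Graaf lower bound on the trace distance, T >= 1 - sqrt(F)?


Fuchs-van de Graaf (squared-fidelity convention): 1 - sqrt(F) <= T <= sqrt(1 - F).
Lower bound: T >= 1 - sqrt(F)
sqrt(F) = sqrt(0.015) = 0.1225
T >= 1 - 0.1225
T >= 0.8775

0.8775


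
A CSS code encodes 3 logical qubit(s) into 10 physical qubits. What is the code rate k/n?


Code rate R = k/n
= 3/10
= 0.3000

0.3000


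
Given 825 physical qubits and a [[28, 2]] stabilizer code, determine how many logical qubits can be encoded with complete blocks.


Each code block uses 28 physical qubits for 2 logical qubit(s).
Number of complete blocks = floor(825 / 28) = 29
Logical qubits = 29 * 2
= 58

58


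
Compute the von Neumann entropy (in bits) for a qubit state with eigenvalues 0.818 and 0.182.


S = -p*log2(p) - (1-p)*log2(1-p)
p = 0.8180, 1-p = 0.1820
= -0.8180 * log2(0.8180) - 0.1820 * log2(0.1820)
= -(-0.2371) - (-0.4474)
= 0.6844

0.6844


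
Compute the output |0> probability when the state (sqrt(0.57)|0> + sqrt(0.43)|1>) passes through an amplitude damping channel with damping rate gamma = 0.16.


For amplitude damping with parameter gamma on state sqrt(a)|0> + sqrt(b)|1>:
alpha^2 = 0.57, beta^2 = 0.43
P(|0>) = alpha^2 + gamma * beta^2
= 0.57 + 0.16 * 0.43
= 0.57 + 0.0688
= 0.6388

0.6388


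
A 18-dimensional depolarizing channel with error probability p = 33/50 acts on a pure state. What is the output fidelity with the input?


F = (1-p) + p/d
= (1 - 0.6600) + 0.6600/18
= 0.3400 + 0.0367
= 0.3767

0.3767


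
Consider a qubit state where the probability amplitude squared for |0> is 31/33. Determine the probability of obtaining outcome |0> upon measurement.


|alpha|^2 = 31/33 = 0.9394
|beta|^2 = 1 - 31/33 = 2/33 = 0.0606
P(|0>) = |alpha|^2 = 0.9394

0.9394


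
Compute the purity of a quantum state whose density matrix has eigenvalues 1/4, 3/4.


tr(rho^2) = sum of eigenvalues squared
= (1/4)^2 + (3/4)^2
= (1 + 9) / 16
= 10/16
= 0.6250

0.6250


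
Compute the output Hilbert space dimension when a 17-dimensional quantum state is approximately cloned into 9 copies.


Output space = H^(tensor 9) where dim(H) = 17
dim = 17^9
= 289 (after 2 factors)
= 4913 (after 3 factors)
= 83521 (after 4 factors)
= 1419857 (after 5 factors)
= 24137569 (after 6 factors)
= 410338673 (after 7 factors)
= 6975757441 (after 8 factors)
= 118587876497 (after 9 factors)
= 118587876497

118587876497


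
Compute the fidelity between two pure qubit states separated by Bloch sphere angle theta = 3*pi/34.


For states separated by angle theta on Bloch sphere:
F = cos^2(theta/2)
theta = 3*pi/34 = 0.2772
theta/2 = 0.1386
cos(theta/2) = 0.9904
F = 0.9809

0.9809


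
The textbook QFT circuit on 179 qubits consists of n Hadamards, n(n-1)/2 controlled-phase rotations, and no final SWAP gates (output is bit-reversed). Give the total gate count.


Hadamard gates: 179
Controlled rotations: n*(n-1)/2 = 179*178/2 = 15931
SWAP gates: 0 (omitted)
Total = 179 + 15931
= 16110

16110


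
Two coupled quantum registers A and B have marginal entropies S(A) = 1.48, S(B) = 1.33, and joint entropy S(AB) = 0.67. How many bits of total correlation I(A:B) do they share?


I(A:B) = S(A) + S(B) - S(AB)
= 1.48 + 1.33 - 0.67
= 2.1400

2.1400


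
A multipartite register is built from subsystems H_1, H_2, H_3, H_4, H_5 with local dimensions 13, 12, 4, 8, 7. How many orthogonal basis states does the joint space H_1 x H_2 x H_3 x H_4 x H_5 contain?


dim(H_1 x H_2 x H_3 x H_4 x H_5) = 13 * 12 * 4 * 8 * 7
= 156 * 4 * 8 * 7
= 624 * 8 * 7
= 4992 * 7
= 34944

34944


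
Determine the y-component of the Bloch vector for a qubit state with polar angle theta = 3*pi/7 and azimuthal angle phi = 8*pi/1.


theta = 1.3464, phi = 25.1327
r_y = sin(theta)*sin(phi) = 0.9749 * 0.0000
r_y = 0.0000

0.0000


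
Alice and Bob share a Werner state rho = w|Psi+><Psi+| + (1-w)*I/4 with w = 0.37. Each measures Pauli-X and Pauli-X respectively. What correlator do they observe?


|Psi+> = (|01> + |10>)/sqrt(2)
For the pure Bell state, <X_A X_B> = +1 (Bell-state Pauli correlator).
The maximally-mixed part I/4 has tr(I/4 * P tensor P) = 0 for any traceless Pauli P.
So <X_A X_B>_rho = w * (+1) + (1 - w) * 0
= 0.37 * (+1)
= 0.3700

0.3700


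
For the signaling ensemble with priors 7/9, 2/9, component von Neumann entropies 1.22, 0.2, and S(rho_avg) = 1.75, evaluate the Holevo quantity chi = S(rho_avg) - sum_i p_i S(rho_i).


chi = S(rho) - sum_i p_i * S(rho_i)
Weighted entropy = 7/9 * 1.22 + 2/9 * 0.2
= 0.9933
chi = 1.75 - 0.9933
= 0.7567

0.7567


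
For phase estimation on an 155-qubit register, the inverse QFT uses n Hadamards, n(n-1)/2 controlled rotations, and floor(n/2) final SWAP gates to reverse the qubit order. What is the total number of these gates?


Hadamard gates: 155
Controlled rotations: n*(n-1)/2 = 155*154/2 = 11935
SWAP gates: floor(n/2) = floor(155/2) = 77
Total = 155 + 11935 + 77
= 12167

12167


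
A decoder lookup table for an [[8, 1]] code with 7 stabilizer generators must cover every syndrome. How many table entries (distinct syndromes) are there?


Each stabilizer generator gives a binary (+1 or -1) measurement outcome.
With 7 independent generators:
Total syndromes = 2^7
= 128

128


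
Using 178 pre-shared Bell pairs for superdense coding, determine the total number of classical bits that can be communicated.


Superdense coding allows 2 classical bits per shared entangled pair.
178 pair(s) -> 2 * 178 = 356 classical bits

356


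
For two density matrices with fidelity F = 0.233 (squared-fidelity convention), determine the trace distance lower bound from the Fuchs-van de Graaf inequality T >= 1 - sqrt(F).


Fuchs-van de Graaf (squared-fidelity convention): 1 - sqrt(F) <= T <= sqrt(1 - F).
Lower bound: T >= 1 - sqrt(F)
sqrt(F) = sqrt(0.233) = 0.4827
T >= 1 - 0.4827
T >= 0.5173

0.5173


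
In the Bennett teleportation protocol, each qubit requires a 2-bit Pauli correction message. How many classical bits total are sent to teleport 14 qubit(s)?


Quantum teleportation requires 2 classical bits per qubit teleported.
14 qubit(s) -> 2 * 14 = 28 classical bits

28


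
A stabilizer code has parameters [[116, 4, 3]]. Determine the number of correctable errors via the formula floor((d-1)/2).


Code parameters: [[116, 4, 3]], distance d = 3.
Number of correctable errors = floor((d-1)/2)
= floor((3 - 1)/2)
= floor(2/2)
= 1

1


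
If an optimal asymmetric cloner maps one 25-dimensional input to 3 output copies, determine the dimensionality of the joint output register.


Output space = H^(tensor 3) where dim(H) = 25
dim = 25^3
= 625 (after 2 factors)
= 15625 (after 3 factors)
= 15625

15625


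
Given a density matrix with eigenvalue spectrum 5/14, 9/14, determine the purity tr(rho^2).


tr(rho^2) = sum of eigenvalues squared
= (5/14)^2 + (9/14)^2
= (25 + 81) / 196
= 106/196
= 0.5408

0.5408


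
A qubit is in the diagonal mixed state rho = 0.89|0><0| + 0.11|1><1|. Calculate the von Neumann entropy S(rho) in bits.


S = -p*log2(p) - (1-p)*log2(1-p)
p = 0.8900, 1-p = 0.1100
= -0.8900 * log2(0.8900) - 0.1100 * log2(0.1100)
= -(-0.1496) - (-0.3503)
= 0.4999

0.4999


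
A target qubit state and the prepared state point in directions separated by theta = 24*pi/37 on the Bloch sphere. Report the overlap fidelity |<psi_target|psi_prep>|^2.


For states separated by angle theta on Bloch sphere:
F = cos^2(theta/2)
theta = 24*pi/37 = 2.0378
theta/2 = 1.0189
cos(theta/2) = 0.5243
F = 0.2749

0.2749


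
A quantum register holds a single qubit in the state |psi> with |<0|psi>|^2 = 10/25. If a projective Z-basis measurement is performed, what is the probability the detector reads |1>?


|alpha|^2 = 10/25 = 0.4000
|beta|^2 = 1 - 10/25 = 15/25 = 0.6000
P(|1>) = |beta|^2 = 0.6000

0.6000


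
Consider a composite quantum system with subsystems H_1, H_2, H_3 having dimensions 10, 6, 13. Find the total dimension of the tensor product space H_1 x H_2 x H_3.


dim(H_1 x H_2 x H_3) = 10 * 6 * 13
= 60 * 13
= 780

780


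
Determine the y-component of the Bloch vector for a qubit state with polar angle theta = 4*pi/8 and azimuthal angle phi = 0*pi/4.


theta = 1.5708, phi = 0.0000
r_y = sin(theta)*sin(phi) = 1.0000 * 0.0000
r_y = 0.0000

0.0000


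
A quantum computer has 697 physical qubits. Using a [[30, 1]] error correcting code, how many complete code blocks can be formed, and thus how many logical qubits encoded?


Each code block uses 30 physical qubits for 1 logical qubit(s).
Number of complete blocks = floor(697 / 30) = 23
Logical qubits = 23 * 1
= 23

23


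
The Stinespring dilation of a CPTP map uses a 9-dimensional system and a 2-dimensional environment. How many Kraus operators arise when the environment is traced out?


Tracing out the environment in an orthonormal basis {|i>_E} gives Kraus operators K_i = <i|_E U |0>_E.
Number of Kraus operators = dim(H_env) = d_env
= 2

2


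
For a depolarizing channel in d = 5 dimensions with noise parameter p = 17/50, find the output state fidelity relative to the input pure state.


F = (1-p) + p/d
= (1 - 0.3400) + 0.3400/5
= 0.6600 + 0.0680
= 0.7280

0.7280


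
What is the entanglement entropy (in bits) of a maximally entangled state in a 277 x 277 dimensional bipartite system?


For a maximally entangled state in d x d:
S = log2(d) = log2(277)
= 8.1137

8.1137


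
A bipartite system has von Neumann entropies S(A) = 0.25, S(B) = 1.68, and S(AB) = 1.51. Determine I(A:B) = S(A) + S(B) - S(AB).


I(A:B) = S(A) + S(B) - S(AB)
= 0.25 + 1.68 - 1.51
= 0.4200

0.4200


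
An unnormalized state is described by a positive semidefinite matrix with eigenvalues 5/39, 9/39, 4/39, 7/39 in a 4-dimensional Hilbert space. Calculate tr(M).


tr(M) = sum of eigenvalues
= 5/39 + 9/39 + 4/39 + 7/39
= 25/39
= 0.6410

0.6410


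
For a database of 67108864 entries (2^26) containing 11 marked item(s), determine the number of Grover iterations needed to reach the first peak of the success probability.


After j Grover iterations the success probability is P(j) = sin^2((2j+1)*theta), where sin(theta) = sqrt(k/N).
N = 2^26 = 67108864, k = 11
sin(theta) = sqrt(k/N) = 0.0004048614246
theta = arcsin(sqrt(k/N)) = 0.0004048614357 rad
P(j) reaches its first maximum when (2j+1)*theta is as close as possible to pi/2, i.e. j = round(pi/(4*theta) - 1/2).
pi/(4*theta) - 1/2 = 1939.4184
(For comparison, the common estimate pi/4 * sqrt(N/k) = 1939.9185; the exact maximiser is used here.)
Optimal iterations = 1939

1939


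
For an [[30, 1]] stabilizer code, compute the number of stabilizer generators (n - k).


For an [[n,k]] stabilizer code:
Number of stabilizer generators = n - k
= 30 - 1
= 29

29


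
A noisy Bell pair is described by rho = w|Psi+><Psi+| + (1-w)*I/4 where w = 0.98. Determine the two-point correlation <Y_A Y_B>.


|Psi+> = (|01> + |10>)/sqrt(2)
For the pure Bell state, <Y_A Y_B> = +1 (Bell-state Pauli correlator).
The maximally-mixed part I/4 has tr(I/4 * P tensor P) = 0 for any traceless Pauli P.
So <Y_A Y_B>_rho = w * (+1) + (1 - w) * 0
= 0.98 * (+1)
= 0.9800

0.9800
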